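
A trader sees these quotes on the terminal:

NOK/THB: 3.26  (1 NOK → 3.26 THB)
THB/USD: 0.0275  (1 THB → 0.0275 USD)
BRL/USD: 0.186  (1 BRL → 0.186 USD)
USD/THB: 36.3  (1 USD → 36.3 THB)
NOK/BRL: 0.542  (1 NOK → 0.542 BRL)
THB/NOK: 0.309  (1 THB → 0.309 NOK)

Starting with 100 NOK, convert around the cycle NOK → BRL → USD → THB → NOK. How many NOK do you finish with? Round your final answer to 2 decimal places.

113.08

100 NOK × 0.542 = 54.2 BRL
54.2 BRL × 0.186 = 10.0812 USD
10.0812 USD × 36.3 = 365.94756 THB
365.94756 THB × 0.309 = 113.07779604 NOK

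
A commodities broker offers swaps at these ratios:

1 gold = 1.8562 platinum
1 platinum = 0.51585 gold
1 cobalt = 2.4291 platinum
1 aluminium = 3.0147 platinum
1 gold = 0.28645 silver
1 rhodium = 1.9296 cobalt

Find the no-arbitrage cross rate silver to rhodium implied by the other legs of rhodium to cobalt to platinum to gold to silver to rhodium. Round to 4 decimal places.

Known legs of the cycle: 1.9296 × 2.4291 × 0.51585 × 0.28645 = 0.6926039210823912
For no arbitrage the full-cycle product must be 1, so the missing rate is 1 / 0.6926039210823912 ≈ 1.443827.

1.4438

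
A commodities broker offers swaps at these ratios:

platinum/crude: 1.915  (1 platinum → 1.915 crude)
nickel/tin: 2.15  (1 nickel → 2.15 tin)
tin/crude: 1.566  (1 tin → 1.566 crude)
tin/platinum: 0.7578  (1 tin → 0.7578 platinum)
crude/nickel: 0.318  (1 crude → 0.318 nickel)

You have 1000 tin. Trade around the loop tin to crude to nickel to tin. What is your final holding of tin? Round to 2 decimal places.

1000 tin × 1.566 = 1566 crude
1566 crude × 0.318 = 497.988 nickel
497.988 nickel × 2.15 = 1070.6742 tin

1070.67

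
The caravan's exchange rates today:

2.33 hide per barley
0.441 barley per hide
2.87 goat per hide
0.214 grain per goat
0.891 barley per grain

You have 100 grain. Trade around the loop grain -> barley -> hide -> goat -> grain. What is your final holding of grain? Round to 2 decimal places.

100 grain × 0.891 = 89.1 barley
89.1 barley × 2.33 = 207.603 hide
207.603 hide × 2.87 = 595.82061 goat
595.82061 goat × 0.214 = 127.50561054 grain

127.51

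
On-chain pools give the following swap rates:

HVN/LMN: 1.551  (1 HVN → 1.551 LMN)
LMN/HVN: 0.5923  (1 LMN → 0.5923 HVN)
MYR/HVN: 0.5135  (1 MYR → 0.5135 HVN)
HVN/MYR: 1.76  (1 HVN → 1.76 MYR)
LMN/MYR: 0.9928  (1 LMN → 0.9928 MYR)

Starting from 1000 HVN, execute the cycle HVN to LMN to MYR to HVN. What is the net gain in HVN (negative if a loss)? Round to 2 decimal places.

-209.30

1000 HVN × 1.551 = 1551 LMN
1551 LMN × 0.9928 = 1539.8328 MYR
1539.8328 MYR × 0.5135 = 790.7041428 HVN
Net change: 790.7041428 − 1000 = -209.2958572 HVN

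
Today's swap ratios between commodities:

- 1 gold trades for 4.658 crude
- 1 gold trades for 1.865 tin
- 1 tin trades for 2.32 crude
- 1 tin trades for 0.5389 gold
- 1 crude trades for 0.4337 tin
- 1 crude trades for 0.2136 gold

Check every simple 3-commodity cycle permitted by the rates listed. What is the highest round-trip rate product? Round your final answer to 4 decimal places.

tin→gold→crude→tin: 0.5389 × 4.658 × 0.4337 = 1.08867
tin→crude→gold→tin: 2.32 × 0.2136 × 1.865 = 0.92420
Maximum is tin→gold→crude→tin at 1.0887; arbitrage exists.

1.0887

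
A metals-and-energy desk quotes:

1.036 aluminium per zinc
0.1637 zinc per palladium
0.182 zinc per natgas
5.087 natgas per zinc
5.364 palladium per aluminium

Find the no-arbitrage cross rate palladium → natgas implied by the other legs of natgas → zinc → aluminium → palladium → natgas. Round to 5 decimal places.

Known legs of the cycle: 0.182 × 1.036 × 5.364 = 1.011392928
For no arbitrage the full-cycle product must be 1, so the missing rate is 1 / 1.011392928 ≈ 0.9887354.

0.98874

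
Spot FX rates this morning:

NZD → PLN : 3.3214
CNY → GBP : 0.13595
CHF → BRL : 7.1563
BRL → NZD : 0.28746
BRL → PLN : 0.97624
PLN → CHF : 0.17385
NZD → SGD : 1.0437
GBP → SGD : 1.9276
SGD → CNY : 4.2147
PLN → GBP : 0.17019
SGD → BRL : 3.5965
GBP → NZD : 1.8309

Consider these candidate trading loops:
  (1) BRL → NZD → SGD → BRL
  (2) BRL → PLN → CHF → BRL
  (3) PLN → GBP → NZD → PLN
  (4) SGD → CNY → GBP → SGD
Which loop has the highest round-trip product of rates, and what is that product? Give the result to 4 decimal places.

(1) 0.28746 × 1.0437 × 3.5965 = 1.07903
(2) 0.97624 × 0.17385 × 7.1563 = 1.21456
(3) 0.17019 × 1.8309 × 3.3214 = 1.03495
(4) 4.2147 × 0.13595 × 1.9276 = 1.10449
Highest is cycle (2) at 1.2146 (>1, arbitrage).

1.2146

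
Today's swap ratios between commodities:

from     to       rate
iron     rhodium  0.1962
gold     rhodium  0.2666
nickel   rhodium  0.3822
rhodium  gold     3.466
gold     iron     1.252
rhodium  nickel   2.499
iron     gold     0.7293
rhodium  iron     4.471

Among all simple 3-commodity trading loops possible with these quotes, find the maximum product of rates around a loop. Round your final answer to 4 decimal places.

iron→gold→rhodium→iron: 0.7293 × 0.2666 × 4.471 = 0.86930
iron→rhodium→gold→iron: 0.1962 × 3.466 × 1.252 = 0.85140
Maximum is iron→gold→rhodium→iron at 0.8693; no arbitrage — every cycle loses value.

0.8693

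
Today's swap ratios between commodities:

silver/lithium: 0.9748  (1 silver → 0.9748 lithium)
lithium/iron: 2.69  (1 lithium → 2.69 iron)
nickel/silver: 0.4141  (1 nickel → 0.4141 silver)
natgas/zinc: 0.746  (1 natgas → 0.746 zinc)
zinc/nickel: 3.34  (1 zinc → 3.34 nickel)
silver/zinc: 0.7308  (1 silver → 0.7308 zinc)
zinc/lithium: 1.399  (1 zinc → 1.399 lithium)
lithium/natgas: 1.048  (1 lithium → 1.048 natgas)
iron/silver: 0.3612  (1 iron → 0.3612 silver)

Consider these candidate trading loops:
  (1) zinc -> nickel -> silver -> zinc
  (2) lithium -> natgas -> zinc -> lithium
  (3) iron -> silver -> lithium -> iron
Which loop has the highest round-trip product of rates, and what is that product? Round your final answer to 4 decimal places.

(1) 3.34 × 0.4141 × 0.7308 = 1.01077
(2) 1.048 × 0.746 × 1.399 = 1.09375
(3) 0.3612 × 0.9748 × 2.69 = 0.94714
Highest is cycle (2) at 1.0937 (>1, arbitrage).

1.0937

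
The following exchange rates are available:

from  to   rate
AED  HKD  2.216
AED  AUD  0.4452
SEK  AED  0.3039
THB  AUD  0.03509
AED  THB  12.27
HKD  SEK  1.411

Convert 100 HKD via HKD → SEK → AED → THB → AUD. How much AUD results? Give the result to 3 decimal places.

18.462

100 HKD × 1.411 = 141.1 SEK
141.1 SEK × 0.3039 = 42.88029 AED
42.88029 AED × 12.27 = 526.1411583 THB
526.1411583 THB × 0.03509 = 18.462293244747 AUD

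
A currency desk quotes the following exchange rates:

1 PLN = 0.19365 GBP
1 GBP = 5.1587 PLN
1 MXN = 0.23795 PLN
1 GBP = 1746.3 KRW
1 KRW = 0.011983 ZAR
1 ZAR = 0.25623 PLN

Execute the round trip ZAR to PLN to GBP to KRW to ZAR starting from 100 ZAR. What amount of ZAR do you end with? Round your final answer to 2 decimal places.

100 ZAR × 0.25623 = 25.623 PLN
25.623 PLN × 0.19365 = 4.96189395 GBP
4.96189395 GBP × 1746.3 = 8664.955404885 KRW
8664.955404885 KRW × 0.011983 = 103.832160616736955 ZAR

103.83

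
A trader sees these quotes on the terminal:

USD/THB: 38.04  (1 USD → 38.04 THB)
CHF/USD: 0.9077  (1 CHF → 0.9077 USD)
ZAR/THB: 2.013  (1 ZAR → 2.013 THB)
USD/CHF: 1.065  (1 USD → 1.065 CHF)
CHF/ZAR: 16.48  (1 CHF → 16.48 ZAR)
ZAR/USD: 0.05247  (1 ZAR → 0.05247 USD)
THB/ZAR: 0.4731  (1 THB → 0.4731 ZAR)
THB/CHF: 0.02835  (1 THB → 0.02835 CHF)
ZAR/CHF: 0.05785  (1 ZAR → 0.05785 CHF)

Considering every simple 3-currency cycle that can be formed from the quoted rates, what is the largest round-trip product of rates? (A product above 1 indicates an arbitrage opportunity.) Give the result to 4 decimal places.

0.9789

THB→CHF→USD→THB: 0.02835 × 0.9077 × 38.04 = 0.97889
THB→ZAR→USD→THB: 0.4731 × 0.05247 × 38.04 = 0.94429
THB→CHF→ZAR→THB: 0.02835 × 16.48 × 2.013 = 0.94049
CHF→ZAR→USD→CHF: 16.48 × 0.05247 × 1.065 = 0.92091
Maximum is THB→CHF→USD→THB at 0.9789; no arbitrage — every cycle loses value.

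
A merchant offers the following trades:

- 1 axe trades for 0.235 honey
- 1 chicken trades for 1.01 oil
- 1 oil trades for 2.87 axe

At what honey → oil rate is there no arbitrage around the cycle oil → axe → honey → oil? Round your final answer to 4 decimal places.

Known legs of the cycle: 2.87 × 0.235 = 0.67445
For no arbitrage the full-cycle product must be 1, so the missing rate is 1 / 0.67445 ≈ 1.482690.

1.4827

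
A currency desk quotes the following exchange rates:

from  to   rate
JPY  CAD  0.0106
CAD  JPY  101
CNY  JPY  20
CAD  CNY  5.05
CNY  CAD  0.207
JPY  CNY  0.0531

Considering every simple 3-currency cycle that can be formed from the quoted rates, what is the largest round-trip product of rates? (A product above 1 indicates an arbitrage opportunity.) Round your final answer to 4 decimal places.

1.1102

JPY→CNY→CAD→JPY: 0.0531 × 0.207 × 101 = 1.11016
JPY→CAD→CNY→JPY: 0.0106 × 5.05 × 20 = 1.07060
Maximum is JPY→CNY→CAD→JPY at 1.1102; arbitrage exists.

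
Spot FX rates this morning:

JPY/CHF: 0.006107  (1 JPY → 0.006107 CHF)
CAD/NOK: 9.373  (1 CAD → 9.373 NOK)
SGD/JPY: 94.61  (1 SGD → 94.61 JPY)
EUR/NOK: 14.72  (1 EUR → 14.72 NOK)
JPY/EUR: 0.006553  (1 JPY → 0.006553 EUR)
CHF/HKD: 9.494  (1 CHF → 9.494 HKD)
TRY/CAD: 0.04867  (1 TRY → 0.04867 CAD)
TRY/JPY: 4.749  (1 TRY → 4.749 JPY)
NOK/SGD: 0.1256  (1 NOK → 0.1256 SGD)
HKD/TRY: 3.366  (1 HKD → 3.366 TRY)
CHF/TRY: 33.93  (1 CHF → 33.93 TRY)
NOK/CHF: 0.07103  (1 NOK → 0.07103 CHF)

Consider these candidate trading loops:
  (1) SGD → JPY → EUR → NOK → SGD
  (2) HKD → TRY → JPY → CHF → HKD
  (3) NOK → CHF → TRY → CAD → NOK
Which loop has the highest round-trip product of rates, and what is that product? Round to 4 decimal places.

1.1462

(1) 94.61 × 0.006553 × 14.72 × 0.1256 = 1.14624
(2) 3.366 × 4.749 × 0.006107 × 9.494 = 0.92682
(3) 0.07103 × 33.93 × 0.04867 × 9.373 = 1.09943
Highest is cycle (1) at 1.1462 (>1, arbitrage).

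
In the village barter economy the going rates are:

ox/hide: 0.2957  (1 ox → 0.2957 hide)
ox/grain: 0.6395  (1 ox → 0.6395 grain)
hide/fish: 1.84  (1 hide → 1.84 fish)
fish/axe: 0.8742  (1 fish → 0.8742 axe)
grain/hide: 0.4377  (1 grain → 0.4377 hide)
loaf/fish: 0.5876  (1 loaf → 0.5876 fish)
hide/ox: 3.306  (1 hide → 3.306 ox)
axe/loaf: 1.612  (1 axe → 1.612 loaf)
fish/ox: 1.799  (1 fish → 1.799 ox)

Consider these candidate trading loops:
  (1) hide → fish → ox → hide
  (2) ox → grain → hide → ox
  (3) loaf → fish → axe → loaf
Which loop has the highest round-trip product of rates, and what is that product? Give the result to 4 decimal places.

0.9788

(1) 1.84 × 1.799 × 0.2957 = 0.97881
(2) 0.6395 × 0.4377 × 3.306 = 0.92538
(3) 0.5876 × 0.8742 × 1.612 = 0.82805
Highest is cycle (1) at 0.9788 (≤1, no arbitrage).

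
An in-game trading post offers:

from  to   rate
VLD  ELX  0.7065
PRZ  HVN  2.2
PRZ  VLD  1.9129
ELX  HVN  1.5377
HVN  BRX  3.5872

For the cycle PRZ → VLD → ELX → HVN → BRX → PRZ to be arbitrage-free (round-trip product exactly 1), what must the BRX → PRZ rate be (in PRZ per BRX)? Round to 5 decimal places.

Known legs of the cycle: 1.9129 × 0.7065 × 1.5377 × 3.5872 = 7.454725195406544
For no arbitrage the full-cycle product must be 1, so the missing rate is 1 / 7.454725195406544 ≈ 0.1341431.

0.13414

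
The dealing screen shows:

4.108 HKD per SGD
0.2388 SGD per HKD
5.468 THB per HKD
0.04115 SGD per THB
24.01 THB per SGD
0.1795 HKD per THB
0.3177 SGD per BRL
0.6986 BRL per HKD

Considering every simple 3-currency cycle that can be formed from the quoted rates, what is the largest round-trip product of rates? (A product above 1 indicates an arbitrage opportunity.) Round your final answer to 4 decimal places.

1.0292

THB→HKD→SGD→THB: 0.1795 × 0.2388 × 24.01 = 1.02918
THB→SGD→HKD→THB: 0.04115 × 4.108 × 5.468 = 0.92433
BRL→SGD→HKD→BRL: 0.3177 × 4.108 × 0.6986 = 0.91175
Maximum is THB→HKD→SGD→THB at 1.0292; arbitrage exists.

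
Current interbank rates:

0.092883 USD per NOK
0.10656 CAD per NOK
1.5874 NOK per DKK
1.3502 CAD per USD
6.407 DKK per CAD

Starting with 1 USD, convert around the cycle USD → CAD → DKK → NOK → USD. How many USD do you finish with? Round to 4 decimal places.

1.2755

1 USD × 1.3502 = 1.3502 CAD
1.3502 CAD × 6.407 = 8.6507314 DKK
8.6507314 DKK × 1.5874 = 13.73217102436 NOK
13.73217102436 NOK × 0.092883 = 1.27548524125562988 USD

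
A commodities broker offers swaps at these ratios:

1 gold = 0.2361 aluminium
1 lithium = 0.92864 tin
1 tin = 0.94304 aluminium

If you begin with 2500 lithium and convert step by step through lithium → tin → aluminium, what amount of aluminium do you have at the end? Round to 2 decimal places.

2500 lithium × 0.92864 = 2321.6 tin
2321.6 tin × 0.94304 = 2189.361664 aluminium

2189.36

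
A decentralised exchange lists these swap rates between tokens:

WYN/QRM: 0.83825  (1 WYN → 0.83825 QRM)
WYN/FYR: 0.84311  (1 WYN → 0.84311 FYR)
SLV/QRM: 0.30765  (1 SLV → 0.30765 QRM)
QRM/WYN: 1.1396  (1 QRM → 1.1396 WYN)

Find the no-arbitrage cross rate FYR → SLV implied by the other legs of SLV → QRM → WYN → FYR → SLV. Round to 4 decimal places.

3.3830

Known legs of the cycle: 0.30765 × 1.1396 × 0.84311 = 0.2955926291934
For no arbitrage the full-cycle product must be 1, so the missing rate is 1 / 0.2955926291934 ≈ 3.383034.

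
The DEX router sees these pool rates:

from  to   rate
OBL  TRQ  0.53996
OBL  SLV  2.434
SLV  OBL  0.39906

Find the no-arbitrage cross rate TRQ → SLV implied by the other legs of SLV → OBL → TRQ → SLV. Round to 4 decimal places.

Known legs of the cycle: 0.39906 × 0.53996 = 0.2154764376
For no arbitrage the full-cycle product must be 1, so the missing rate is 1 / 0.2154764376 ≈ 4.640879.

4.6409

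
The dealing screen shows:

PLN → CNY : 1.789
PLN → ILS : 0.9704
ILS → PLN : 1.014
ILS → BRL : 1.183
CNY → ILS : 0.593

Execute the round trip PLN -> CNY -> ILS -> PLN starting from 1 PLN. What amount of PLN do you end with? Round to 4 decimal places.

1 PLN × 1.789 = 1.789 CNY
1.789 CNY × 0.593 = 1.060877 ILS
1.060877 ILS × 1.014 = 1.075729278 PLN

1.0757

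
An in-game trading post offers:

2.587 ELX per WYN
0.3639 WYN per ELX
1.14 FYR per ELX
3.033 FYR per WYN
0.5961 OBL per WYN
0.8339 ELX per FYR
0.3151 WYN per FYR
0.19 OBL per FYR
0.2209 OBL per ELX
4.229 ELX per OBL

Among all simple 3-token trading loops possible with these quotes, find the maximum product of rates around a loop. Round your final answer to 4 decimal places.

0.9293

WYN→ELX→FYR→WYN: 2.587 × 1.14 × 0.3151 = 0.92929
WYN→FYR→ELX→WYN: 3.033 × 0.8339 × 0.3639 = 0.92038
WYN→OBL→ELX→WYN: 0.5961 × 4.229 × 0.3639 = 0.91736
ELX→FYR→OBL→ELX: 1.14 × 0.19 × 4.229 = 0.91600
Maximum is WYN→ELX→FYR→WYN at 0.9293; no arbitrage — every cycle loses value.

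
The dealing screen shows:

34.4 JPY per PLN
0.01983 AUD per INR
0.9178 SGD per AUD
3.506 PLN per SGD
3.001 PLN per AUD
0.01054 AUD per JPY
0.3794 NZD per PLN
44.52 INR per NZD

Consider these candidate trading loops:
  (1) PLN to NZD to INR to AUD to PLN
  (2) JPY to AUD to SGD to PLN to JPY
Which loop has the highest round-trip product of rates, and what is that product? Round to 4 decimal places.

1.1667

(1) 0.3794 × 44.52 × 0.01983 × 3.001 = 1.00517
(2) 0.01054 × 0.9178 × 3.506 × 34.4 = 1.16670
Highest is cycle (2) at 1.1667 (>1, arbitrage).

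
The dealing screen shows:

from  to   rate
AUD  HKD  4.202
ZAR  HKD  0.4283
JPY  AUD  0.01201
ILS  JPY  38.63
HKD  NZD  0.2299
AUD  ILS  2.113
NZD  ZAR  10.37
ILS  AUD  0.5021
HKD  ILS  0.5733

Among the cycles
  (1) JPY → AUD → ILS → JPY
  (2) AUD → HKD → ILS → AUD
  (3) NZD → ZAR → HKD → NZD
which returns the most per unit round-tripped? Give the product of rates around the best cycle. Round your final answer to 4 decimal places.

1.2096

(1) 0.01201 × 2.113 × 38.63 = 0.98032
(2) 4.202 × 0.5733 × 0.5021 = 1.20956
(3) 10.37 × 0.4283 × 0.2299 = 1.02109
Highest is cycle (2) at 1.2096 (>1, arbitrage).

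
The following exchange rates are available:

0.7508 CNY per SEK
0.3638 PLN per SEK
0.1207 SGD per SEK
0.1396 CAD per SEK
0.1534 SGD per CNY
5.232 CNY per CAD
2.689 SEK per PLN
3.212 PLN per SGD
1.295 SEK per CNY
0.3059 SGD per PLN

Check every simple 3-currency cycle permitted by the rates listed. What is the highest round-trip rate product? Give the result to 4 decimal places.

1.0425

PLN→SEK→SGD→PLN: 2.689 × 0.1207 × 3.212 = 1.04249
CAD→CNY→SEK→CAD: 5.232 × 1.295 × 0.1396 = 0.94585
Maximum is PLN→SEK→SGD→PLN at 1.0425; arbitrage exists.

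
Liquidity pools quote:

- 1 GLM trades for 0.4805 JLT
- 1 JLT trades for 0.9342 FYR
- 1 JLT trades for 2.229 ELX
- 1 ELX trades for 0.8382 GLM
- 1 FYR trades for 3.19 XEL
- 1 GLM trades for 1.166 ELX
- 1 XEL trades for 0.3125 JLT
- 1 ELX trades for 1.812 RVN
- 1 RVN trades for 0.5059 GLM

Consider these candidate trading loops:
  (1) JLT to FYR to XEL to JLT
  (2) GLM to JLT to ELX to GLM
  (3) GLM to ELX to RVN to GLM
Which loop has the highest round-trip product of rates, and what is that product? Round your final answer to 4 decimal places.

(1) 0.9342 × 3.19 × 0.3125 = 0.93128
(2) 0.4805 × 2.229 × 0.8382 = 0.89774
(3) 1.166 × 1.812 × 0.5059 = 1.06886
Highest is cycle (3) at 1.0689 (>1, arbitrage).

1.0689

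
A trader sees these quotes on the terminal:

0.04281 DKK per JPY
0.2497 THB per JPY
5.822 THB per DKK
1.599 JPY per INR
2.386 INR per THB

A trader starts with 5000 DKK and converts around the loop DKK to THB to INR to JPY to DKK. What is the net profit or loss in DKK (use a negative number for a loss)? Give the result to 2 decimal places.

-245.48

5000 DKK × 5.822 = 29110 THB
29110 THB × 2.386 = 69456.46 INR
69456.46 INR × 1.599 = 111060.87954 JPY
111060.87954 JPY × 0.04281 = 4754.5162531074 DKK
Net change: 4754.5162531074 − 5000 = -245.4837468926 DKK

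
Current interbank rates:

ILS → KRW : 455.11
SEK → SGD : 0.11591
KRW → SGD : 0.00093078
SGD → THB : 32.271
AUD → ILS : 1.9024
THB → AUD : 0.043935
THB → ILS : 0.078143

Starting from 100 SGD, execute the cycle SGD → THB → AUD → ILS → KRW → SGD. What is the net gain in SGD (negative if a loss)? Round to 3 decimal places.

14.258

100 SGD × 32.271 = 3227.1 THB
3227.1 THB × 0.043935 = 141.7826385 AUD
141.7826385 AUD × 1.9024 = 269.7272914824 ILS
269.7272914824 ILS × 455.11 = 122755.587626555064 KRW
122755.587626555064 KRW × 0.00093078 = 114.25844585104492246992 SGD
Net change: 114.25844585104492246992 − 100 = 14.25844585104492246992 SGD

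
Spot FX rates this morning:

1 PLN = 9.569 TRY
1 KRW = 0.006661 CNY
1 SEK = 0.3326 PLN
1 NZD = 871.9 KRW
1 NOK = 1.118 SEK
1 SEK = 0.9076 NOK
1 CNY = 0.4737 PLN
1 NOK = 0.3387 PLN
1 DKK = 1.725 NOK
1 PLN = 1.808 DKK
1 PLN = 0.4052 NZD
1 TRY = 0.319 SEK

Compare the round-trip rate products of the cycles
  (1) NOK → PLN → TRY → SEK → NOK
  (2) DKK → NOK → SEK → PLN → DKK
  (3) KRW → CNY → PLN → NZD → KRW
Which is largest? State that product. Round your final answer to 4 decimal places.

1.1597

(1) 0.3387 × 9.569 × 0.319 × 0.9076 = 0.93835
(2) 1.725 × 1.118 × 0.3326 × 1.808 = 1.15972
(3) 0.006661 × 0.4737 × 0.4052 × 871.9 = 1.11475
Highest is cycle (2) at 1.1597 (>1, arbitrage).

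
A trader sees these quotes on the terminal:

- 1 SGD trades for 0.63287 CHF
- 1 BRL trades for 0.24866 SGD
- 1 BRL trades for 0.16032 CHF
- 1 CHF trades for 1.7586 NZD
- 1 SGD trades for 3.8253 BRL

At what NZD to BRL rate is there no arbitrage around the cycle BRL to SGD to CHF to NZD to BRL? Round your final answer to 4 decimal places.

Known legs of the cycle: 0.24866 × 0.63287 × 1.7586 = 0.27674992215612
For no arbitrage the full-cycle product must be 1, so the missing rate is 1 / 0.27674992215612 ≈ 3.613370.

3.6134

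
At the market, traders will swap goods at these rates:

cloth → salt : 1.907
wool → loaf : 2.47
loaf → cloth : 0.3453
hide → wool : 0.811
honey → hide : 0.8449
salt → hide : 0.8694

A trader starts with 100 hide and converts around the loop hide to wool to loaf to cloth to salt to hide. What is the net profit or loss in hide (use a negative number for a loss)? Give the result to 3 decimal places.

14.679

100 hide × 0.811 = 81.1 wool
81.1 wool × 2.47 = 200.317 loaf
200.317 loaf × 0.3453 = 69.1694601 cloth
69.1694601 cloth × 1.907 = 131.9061604107 salt
131.9061604107 salt × 0.8694 = 114.67921586106258 hide
Net change: 114.67921586106258 − 100 = 14.67921586106258 hide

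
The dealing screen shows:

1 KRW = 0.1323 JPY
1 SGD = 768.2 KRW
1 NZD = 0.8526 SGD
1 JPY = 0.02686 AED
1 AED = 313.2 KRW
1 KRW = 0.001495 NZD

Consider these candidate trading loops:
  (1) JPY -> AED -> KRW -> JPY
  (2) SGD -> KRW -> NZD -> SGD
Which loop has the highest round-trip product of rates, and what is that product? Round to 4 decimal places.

(1) 0.02686 × 313.2 × 0.1323 = 1.11298
(2) 768.2 × 0.001495 × 0.8526 = 0.97918
Highest is cycle (1) at 1.1130 (>1, arbitrage).

1.1130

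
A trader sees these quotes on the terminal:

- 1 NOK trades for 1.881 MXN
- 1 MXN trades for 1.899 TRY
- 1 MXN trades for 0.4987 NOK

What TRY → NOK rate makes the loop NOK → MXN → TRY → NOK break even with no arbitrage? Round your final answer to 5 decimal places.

0.27995

Known legs of the cycle: 1.881 × 1.899 = 3.572019
For no arbitrage the full-cycle product must be 1, so the missing rate is 1 / 3.572019 ≈ 0.2799537.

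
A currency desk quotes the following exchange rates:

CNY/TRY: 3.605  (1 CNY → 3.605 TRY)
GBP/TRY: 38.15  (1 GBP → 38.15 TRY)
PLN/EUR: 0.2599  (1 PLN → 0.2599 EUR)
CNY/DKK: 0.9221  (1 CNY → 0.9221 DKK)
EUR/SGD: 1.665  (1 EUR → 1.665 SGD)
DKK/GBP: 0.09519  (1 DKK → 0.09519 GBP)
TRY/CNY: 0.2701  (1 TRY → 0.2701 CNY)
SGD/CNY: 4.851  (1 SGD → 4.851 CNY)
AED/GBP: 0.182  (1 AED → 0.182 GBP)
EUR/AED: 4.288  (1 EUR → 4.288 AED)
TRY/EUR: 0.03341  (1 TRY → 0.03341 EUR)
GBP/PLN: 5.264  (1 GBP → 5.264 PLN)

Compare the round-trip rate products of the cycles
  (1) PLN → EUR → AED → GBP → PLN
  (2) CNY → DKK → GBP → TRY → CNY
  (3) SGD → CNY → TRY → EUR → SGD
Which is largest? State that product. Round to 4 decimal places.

1.0677

(1) 0.2599 × 4.288 × 0.182 × 5.264 = 1.06770
(2) 0.9221 × 0.09519 × 38.15 × 0.2701 = 0.90446
(3) 4.851 × 3.605 × 0.03341 × 1.665 = 0.97281
Highest is cycle (1) at 1.0677 (>1, arbitrage).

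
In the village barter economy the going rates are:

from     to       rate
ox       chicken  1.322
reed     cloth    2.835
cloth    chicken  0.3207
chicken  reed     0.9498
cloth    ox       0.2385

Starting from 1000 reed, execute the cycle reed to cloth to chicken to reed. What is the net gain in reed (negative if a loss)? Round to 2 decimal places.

-136.46

1000 reed × 2.835 = 2835 cloth
2835 cloth × 0.3207 = 909.1845 chicken
909.1845 chicken × 0.9498 = 863.5434381 reed
Net change: 863.5434381 − 1000 = -136.4565619 reed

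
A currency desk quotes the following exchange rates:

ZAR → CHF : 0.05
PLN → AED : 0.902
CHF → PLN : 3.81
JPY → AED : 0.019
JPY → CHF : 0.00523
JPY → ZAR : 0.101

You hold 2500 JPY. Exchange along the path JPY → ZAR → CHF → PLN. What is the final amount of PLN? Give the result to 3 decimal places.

2500 JPY × 0.101 = 252.5 ZAR
252.5 ZAR × 0.05 = 12.625 CHF
12.625 CHF × 3.81 = 48.10125 PLN

48.101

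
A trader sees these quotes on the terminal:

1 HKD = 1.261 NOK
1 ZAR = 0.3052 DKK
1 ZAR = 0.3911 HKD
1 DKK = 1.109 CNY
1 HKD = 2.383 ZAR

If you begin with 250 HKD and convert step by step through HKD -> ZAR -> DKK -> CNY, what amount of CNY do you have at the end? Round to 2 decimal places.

201.64

250 HKD × 2.383 = 595.75 ZAR
595.75 ZAR × 0.3052 = 181.8229 DKK
181.8229 DKK × 1.109 = 201.6415961 CNY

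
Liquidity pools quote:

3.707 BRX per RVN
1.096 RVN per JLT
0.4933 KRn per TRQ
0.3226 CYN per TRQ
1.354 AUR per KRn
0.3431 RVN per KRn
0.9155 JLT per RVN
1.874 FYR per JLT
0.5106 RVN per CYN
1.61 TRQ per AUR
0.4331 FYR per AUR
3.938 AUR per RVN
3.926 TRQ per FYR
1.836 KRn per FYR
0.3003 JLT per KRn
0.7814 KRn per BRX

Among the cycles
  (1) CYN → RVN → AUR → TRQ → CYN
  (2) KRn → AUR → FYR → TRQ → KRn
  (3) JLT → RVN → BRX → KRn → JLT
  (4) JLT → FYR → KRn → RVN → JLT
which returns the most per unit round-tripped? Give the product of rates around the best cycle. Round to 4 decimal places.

1.1357

(1) 0.5106 × 3.938 × 1.61 × 0.3226 = 1.04435
(2) 1.354 × 0.4331 × 3.926 × 0.4933 = 1.13571
(3) 1.096 × 3.707 × 0.7814 × 0.3003 = 0.95337
(4) 1.874 × 1.836 × 0.3431 × 0.9155 = 1.08074
Highest is cycle (2) at 1.1357 (>1, arbitrage).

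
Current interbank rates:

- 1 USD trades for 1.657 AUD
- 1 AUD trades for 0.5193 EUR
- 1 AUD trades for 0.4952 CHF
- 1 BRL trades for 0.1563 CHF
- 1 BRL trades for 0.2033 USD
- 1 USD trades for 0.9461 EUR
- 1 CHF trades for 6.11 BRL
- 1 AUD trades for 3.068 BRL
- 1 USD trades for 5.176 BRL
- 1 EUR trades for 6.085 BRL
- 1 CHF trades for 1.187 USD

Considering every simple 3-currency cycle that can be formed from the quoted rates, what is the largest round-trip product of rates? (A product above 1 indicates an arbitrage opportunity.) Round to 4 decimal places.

1.1704

EUR→BRL→USD→EUR: 6.085 × 0.2033 × 0.9461 = 1.17040
AUD→BRL→USD→AUD: 3.068 × 0.2033 × 1.657 = 1.03351
CHF→USD→AUD→CHF: 1.187 × 1.657 × 0.4952 = 0.97399
CHF→USD→BRL→CHF: 1.187 × 5.176 × 0.1563 = 0.96029
Maximum is EUR→BRL→USD→EUR at 1.1704; arbitrage exists.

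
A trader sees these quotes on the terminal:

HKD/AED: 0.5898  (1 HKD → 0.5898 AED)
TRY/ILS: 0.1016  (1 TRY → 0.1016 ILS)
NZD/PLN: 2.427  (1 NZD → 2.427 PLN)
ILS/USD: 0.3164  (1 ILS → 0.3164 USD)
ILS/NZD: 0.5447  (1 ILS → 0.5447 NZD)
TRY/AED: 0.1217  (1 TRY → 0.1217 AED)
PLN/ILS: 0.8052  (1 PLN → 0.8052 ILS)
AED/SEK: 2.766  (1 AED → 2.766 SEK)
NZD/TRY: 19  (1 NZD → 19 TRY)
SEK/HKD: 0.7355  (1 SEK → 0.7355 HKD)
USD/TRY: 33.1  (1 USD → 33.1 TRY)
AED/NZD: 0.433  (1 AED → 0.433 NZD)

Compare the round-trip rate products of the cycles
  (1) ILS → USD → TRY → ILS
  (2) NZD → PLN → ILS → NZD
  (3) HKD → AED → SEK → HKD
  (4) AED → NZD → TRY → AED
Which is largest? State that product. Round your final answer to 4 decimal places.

1.1999

(1) 0.3164 × 33.1 × 0.1016 = 1.06404
(2) 2.427 × 0.8052 × 0.5447 = 1.06446
(3) 0.5898 × 2.766 × 0.7355 = 1.19988
(4) 0.433 × 19 × 0.1217 = 1.00123
Highest is cycle (3) at 1.1999 (>1, arbitrage).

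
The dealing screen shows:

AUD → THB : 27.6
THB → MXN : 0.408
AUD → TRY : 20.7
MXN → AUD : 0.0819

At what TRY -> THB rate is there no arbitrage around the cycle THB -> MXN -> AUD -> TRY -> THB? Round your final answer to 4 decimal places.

Known legs of the cycle: 0.408 × 0.0819 × 20.7 = 0.69169464
For no arbitrage the full-cycle product must be 1, so the missing rate is 1 / 0.69169464 ≈ 1.445725.

1.4457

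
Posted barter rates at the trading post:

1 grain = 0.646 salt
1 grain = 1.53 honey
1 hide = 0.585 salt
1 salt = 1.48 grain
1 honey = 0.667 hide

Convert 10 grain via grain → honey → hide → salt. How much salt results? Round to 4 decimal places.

10 grain × 1.53 = 15.3 honey
15.3 honey × 0.667 = 10.2051 hide
10.2051 hide × 0.585 = 5.9699835 salt

5.9700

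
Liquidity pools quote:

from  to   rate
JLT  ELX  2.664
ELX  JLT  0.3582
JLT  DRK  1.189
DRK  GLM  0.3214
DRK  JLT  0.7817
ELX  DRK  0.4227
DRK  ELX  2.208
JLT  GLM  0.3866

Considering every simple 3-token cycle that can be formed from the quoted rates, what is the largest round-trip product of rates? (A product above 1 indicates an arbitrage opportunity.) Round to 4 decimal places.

0.9404

ELX→JLT→DRK→ELX: 0.3582 × 1.189 × 2.208 = 0.94039
ELX→DRK→JLT→ELX: 0.4227 × 0.7817 × 2.664 = 0.88025
Maximum is ELX→JLT→DRK→ELX at 0.9404; no arbitrage — every cycle loses value.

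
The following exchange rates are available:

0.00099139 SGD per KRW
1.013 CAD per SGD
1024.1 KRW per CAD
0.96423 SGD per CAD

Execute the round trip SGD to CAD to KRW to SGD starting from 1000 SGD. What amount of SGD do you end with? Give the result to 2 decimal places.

1028.48

1000 SGD × 1.013 = 1013 CAD
1013 CAD × 1024.1 = 1037413.3 KRW
1037413.3 KRW × 0.00099139 = 1028.481171487 SGD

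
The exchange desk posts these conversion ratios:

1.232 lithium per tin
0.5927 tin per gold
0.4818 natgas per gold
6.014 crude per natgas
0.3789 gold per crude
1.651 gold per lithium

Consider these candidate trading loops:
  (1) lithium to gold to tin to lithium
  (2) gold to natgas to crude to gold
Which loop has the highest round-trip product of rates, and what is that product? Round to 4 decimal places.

1.2056

(1) 1.651 × 0.5927 × 1.232 = 1.20557
(2) 0.4818 × 6.014 × 0.3789 = 1.09788
Highest is cycle (1) at 1.2056 (>1, arbitrage).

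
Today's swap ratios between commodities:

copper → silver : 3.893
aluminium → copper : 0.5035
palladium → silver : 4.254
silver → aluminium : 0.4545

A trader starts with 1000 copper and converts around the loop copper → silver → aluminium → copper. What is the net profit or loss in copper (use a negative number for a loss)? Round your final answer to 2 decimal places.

1000 copper × 3.893 = 3893 silver
3893 silver × 0.4545 = 1769.3685 aluminium
1769.3685 aluminium × 0.5035 = 890.87703975 copper
Net change: 890.87703975 − 1000 = -109.12296025 copper

-109.12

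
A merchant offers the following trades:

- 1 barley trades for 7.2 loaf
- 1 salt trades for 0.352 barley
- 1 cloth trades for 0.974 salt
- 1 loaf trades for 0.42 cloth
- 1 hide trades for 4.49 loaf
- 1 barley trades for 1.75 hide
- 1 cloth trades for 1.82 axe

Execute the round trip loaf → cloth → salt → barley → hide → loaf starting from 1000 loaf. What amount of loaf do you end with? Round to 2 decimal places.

1131.45

1000 loaf × 0.42 = 420 cloth
420 cloth × 0.974 = 409.08 salt
409.08 salt × 0.352 = 143.99616 barley
143.99616 barley × 1.75 = 251.99328 hide
251.99328 hide × 4.49 = 1131.4498272 loaf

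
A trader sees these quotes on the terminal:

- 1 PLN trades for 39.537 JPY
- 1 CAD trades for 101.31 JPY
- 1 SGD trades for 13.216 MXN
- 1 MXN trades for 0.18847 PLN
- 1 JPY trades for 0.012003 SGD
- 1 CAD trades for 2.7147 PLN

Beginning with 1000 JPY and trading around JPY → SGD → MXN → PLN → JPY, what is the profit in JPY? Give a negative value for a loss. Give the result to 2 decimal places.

1000 JPY × 0.012003 = 12.003 SGD
12.003 SGD × 13.216 = 158.631648 MXN
158.631648 MXN × 0.18847 = 29.89730669856 PLN
29.89730669856 PLN × 39.537 = 1182.04981494096672 JPY
Net change: 1182.04981494096672 − 1000 = 182.04981494096672 JPY

182.05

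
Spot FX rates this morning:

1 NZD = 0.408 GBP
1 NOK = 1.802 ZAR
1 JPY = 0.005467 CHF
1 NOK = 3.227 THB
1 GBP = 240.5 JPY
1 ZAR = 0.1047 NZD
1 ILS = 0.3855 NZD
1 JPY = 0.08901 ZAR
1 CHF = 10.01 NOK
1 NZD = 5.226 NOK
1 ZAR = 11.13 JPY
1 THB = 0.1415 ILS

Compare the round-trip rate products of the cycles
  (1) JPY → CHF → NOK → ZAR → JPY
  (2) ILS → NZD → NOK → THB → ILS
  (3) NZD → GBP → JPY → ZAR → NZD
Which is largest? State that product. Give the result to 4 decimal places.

1.0976

(1) 0.005467 × 10.01 × 1.802 × 11.13 = 1.09757
(2) 0.3855 × 5.226 × 3.227 × 0.1415 = 0.91992
(3) 0.408 × 240.5 × 0.08901 × 0.1047 = 0.91445
Highest is cycle (1) at 1.0976 (>1, arbitrage).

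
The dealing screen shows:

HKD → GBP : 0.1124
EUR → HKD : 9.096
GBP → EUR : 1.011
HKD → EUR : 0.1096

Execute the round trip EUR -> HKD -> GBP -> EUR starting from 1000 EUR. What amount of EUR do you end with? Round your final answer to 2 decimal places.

1033.64

1000 EUR × 9.096 = 9096 HKD
9096 HKD × 0.1124 = 1022.3904 GBP
1022.3904 GBP × 1.011 = 1033.6366944 EUR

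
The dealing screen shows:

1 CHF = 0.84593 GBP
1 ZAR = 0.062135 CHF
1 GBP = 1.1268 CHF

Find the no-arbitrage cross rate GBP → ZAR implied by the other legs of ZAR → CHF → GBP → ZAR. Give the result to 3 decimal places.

19.025

Known legs of the cycle: 0.062135 × 0.84593 = 0.05256186055
For no arbitrage the full-cycle product must be 1, so the missing rate is 1 / 0.05256186055 ≈ 19.02520.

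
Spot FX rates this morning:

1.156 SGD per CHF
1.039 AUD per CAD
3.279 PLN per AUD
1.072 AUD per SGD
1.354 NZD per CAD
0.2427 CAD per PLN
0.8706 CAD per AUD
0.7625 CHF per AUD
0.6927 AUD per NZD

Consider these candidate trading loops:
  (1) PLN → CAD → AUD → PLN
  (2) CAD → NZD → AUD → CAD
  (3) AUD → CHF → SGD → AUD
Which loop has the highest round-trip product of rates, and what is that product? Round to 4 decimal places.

(1) 0.2427 × 1.039 × 3.279 = 0.82685
(2) 1.354 × 0.6927 × 0.8706 = 0.81655
(3) 0.7625 × 1.156 × 1.072 = 0.94491
Highest is cycle (3) at 0.9449 (≤1, no arbitrage).

0.9449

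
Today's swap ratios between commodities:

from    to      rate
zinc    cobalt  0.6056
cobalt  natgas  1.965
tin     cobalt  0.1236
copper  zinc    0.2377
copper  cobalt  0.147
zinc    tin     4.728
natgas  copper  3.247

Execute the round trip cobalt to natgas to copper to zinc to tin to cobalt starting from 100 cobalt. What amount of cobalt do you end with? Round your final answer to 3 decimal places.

88.628

100 cobalt × 1.965 = 196.5 natgas
196.5 natgas × 3.247 = 638.0355 copper
638.0355 copper × 0.2377 = 151.66103835 zinc
151.66103835 zinc × 4.728 = 717.0533893188 tin
717.0533893188 tin × 0.1236 = 88.62779891980368 cobalt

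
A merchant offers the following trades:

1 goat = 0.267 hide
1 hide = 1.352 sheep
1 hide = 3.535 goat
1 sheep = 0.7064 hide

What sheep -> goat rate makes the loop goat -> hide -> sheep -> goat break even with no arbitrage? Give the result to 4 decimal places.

2.7702

Known legs of the cycle: 0.267 × 1.352 = 0.360984
For no arbitrage the full-cycle product must be 1, so the missing rate is 1 / 0.360984 ≈ 2.770206.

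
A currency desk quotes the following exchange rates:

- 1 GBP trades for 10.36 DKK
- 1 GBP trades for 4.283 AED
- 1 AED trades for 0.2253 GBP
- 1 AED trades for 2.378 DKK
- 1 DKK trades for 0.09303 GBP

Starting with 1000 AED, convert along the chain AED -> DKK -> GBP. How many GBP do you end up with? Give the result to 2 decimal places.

221.23

1000 AED × 2.378 = 2378 DKK
2378 DKK × 0.09303 = 221.22534 GBP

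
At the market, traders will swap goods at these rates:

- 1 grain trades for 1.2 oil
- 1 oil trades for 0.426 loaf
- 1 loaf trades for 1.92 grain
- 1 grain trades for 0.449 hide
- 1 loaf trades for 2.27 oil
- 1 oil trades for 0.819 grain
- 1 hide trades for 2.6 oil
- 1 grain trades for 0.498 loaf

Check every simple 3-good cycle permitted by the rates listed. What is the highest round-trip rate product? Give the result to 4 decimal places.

loaf→grain→oil→loaf: 1.92 × 1.2 × 0.426 = 0.98150
oil→grain→hide→oil: 0.819 × 0.449 × 2.6 = 0.95610
loaf→oil→grain→loaf: 2.27 × 0.819 × 0.498 = 0.92585
Maximum is loaf→grain→oil→loaf at 0.9815; no arbitrage — every cycle loses value.

0.9815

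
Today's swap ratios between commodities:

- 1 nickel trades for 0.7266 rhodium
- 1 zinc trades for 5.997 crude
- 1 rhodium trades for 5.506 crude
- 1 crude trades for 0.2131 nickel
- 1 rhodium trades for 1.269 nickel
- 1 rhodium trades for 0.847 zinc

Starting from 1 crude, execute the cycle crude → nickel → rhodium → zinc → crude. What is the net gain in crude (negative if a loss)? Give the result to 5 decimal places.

-0.21350

1 crude × 0.2131 = 0.2131 nickel
0.2131 nickel × 0.7266 = 0.15483846 rhodium
0.15483846 rhodium × 0.847 = 0.13114817562 zinc
0.13114817562 zinc × 5.997 = 0.78649560919314 crude
Net change: 0.78649560919314 − 1 = -0.21350439080686 crude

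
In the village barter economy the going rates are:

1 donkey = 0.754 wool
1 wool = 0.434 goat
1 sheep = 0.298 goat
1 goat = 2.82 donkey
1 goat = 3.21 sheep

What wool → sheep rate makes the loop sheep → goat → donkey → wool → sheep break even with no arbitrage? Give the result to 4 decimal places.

Known legs of the cycle: 0.298 × 2.82 × 0.754 = 0.63363144
For no arbitrage the full-cycle product must be 1, so the missing rate is 1 / 0.63363144 ≈ 1.578205.

1.5782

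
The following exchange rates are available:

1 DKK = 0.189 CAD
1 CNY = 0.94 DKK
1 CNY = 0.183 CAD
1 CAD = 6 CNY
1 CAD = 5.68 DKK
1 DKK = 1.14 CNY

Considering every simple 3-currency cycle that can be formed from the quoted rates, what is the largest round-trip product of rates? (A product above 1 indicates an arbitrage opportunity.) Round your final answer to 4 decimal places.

CAD→DKK→CNY→CAD: 5.68 × 1.14 × 0.183 = 1.18496
CAD→CNY→DKK→CAD: 6 × 0.94 × 0.189 = 1.06596
Maximum is CAD→DKK→CNY→CAD at 1.1850; arbitrage exists.

1.1850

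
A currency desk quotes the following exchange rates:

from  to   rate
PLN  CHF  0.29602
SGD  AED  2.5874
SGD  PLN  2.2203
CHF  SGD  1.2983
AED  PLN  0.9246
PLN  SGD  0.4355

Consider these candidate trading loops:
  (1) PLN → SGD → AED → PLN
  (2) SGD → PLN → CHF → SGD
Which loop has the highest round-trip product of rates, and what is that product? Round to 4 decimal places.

(1) 0.4355 × 2.5874 × 0.9246 = 1.04185
(2) 2.2203 × 0.29602 × 1.2983 = 0.85331
Highest is cycle (1) at 1.0419 (>1, arbitrage).

1.0419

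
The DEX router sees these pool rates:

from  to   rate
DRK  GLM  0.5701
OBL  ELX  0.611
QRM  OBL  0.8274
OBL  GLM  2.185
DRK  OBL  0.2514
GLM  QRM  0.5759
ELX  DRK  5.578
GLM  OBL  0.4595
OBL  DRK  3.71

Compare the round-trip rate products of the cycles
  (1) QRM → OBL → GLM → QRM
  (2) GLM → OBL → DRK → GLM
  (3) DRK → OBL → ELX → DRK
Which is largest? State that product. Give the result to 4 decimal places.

1.0412

(1) 0.8274 × 2.185 × 0.5759 = 1.04115
(2) 0.4595 × 3.71 × 0.5701 = 0.97188
(3) 0.2514 × 0.611 × 5.578 = 0.85681
Highest is cycle (1) at 1.0412 (>1, arbitrage).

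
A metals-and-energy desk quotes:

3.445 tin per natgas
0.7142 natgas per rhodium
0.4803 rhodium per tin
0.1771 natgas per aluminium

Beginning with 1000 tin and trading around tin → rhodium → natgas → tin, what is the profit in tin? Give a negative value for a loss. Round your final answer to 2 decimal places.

1000 tin × 0.4803 = 480.3 rhodium
480.3 rhodium × 0.7142 = 343.03026 natgas
343.03026 natgas × 3.445 = 1181.7392457 tin
Net change: 1181.7392457 − 1000 = 181.7392457 tin

181.74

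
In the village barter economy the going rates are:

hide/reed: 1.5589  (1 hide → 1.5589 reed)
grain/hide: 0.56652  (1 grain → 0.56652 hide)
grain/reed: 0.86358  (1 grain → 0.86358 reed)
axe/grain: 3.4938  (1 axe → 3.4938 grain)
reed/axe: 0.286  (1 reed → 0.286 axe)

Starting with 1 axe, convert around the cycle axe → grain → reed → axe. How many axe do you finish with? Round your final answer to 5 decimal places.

0.86291

1 axe × 3.4938 = 3.4938 grain
3.4938 grain × 0.86358 = 3.017175804 reed
3.017175804 reed × 0.286 = 0.862912279944 axe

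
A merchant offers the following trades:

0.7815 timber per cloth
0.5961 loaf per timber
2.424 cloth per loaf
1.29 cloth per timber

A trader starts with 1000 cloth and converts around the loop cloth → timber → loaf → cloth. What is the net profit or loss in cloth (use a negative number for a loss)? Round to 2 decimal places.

129.23

1000 cloth × 0.7815 = 781.5 timber
781.5 timber × 0.5961 = 465.85215 loaf
465.85215 loaf × 2.424 = 1129.2256116 cloth
Net change: 1129.2256116 − 1000 = 129.2256116 cloth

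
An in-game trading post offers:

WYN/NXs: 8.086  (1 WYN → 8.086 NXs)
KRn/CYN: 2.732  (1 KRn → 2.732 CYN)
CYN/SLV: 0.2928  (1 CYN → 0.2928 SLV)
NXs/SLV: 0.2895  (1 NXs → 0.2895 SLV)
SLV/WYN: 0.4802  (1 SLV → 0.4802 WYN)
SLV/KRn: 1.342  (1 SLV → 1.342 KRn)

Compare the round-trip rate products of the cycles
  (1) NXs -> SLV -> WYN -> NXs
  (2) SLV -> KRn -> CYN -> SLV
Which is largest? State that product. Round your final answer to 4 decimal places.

1.1241

(1) 0.2895 × 0.4802 × 8.086 = 1.12410
(2) 1.342 × 2.732 × 0.2928 = 1.07351
Highest is cycle (1) at 1.1241 (>1, arbitrage).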